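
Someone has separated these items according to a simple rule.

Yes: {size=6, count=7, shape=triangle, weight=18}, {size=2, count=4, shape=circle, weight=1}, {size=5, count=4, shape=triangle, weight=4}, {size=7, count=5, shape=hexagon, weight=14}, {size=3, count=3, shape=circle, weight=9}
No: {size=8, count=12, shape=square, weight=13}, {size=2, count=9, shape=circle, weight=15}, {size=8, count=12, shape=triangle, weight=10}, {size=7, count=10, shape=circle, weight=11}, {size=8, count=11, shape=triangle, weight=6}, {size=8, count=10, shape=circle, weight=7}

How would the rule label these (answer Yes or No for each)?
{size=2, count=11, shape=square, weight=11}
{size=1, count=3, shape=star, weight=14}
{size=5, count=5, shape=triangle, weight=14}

Every 'Yes' example satisfies: count ≤ 7. None of the 'No' examples do.

No, Yes, Yes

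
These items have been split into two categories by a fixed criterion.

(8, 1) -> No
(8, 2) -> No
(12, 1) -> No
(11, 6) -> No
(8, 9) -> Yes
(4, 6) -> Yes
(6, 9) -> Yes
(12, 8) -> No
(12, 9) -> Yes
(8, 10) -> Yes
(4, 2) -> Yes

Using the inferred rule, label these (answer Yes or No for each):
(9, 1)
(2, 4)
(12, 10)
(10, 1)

One predicate separates the groups cleanly: |first − second| ≤ 3.
(9, 1): No (|9−1| = 8). (2, 4): Yes (|2−4| = 2). (12, 10): Yes (|12−10| = 2). (10, 1): No (|10−1| = 9).

No, Yes, Yes, No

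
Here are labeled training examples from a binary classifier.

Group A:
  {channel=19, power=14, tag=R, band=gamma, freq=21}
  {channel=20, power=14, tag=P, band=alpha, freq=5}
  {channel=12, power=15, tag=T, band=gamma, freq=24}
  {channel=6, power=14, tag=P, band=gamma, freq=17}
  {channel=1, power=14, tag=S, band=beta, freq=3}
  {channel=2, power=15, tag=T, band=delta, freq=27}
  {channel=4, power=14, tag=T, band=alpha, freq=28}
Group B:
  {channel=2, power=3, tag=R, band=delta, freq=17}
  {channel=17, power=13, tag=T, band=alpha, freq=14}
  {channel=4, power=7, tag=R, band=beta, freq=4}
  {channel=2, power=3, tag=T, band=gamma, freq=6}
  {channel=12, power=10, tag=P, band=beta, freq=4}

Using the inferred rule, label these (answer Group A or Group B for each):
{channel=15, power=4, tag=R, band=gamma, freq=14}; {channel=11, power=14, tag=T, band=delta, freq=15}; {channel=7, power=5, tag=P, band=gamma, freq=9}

The common property of the 'Group A' items is: power ≥ 14. No 'Group B' item has it.
{channel=15, power=4, tag=R, band=gamma, freq=14}: power = 4 — does not satisfy this, so Group B. {channel=11, power=14, tag=T, band=delta, freq=15}: power = 14 — matches, so Group A. {channel=7, power=5, tag=P, band=gamma, freq=9}: power = 5 — does not satisfy this, so Group B.

Group B, Group A, Group B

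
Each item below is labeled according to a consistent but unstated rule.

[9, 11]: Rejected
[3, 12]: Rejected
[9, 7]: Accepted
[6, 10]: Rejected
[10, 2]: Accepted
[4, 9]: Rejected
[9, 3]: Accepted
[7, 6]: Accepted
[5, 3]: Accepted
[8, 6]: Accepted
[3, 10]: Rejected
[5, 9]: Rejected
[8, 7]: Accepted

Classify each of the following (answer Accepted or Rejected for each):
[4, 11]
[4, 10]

The pattern is that an item is 'Accepted' exactly when: first > second.

Rejected, Rejected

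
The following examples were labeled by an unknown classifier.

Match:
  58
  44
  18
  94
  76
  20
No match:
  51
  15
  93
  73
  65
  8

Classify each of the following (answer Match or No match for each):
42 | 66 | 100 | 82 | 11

Match, Match, Match, Match, No match

All 'Match' examples share one property — even AND at least 15 — and every 'No match' example lacks it.
42 → 42 is even, 42 ≥ 15 → Match.
66 → 66 is even, 66 ≥ 15 → Match.
100 → 100 is even, 100 ≥ 15 → Match.
82 → 82 is even, 82 ≥ 15 → Match.
11 → 11 is odd, 11 < 15 → No match.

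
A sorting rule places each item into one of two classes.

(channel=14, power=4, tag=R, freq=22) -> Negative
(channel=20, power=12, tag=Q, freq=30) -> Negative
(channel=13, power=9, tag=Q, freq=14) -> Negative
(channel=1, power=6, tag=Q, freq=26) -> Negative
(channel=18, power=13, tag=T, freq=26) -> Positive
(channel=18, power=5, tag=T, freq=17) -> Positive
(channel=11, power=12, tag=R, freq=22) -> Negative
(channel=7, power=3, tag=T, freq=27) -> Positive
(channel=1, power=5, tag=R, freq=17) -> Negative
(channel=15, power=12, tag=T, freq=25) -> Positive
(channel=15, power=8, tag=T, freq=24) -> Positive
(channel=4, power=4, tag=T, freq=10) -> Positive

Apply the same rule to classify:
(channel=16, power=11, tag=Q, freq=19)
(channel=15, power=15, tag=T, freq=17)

Negative, Positive

Every 'Positive' example satisfies: tag is T. None of the 'Negative' examples do.
(channel=16, power=11, tag=Q, freq=19): tag is Q — lacks this property, so Negative.
(channel=15, power=15, tag=T, freq=17): tag is T — meets the rule, so Positive.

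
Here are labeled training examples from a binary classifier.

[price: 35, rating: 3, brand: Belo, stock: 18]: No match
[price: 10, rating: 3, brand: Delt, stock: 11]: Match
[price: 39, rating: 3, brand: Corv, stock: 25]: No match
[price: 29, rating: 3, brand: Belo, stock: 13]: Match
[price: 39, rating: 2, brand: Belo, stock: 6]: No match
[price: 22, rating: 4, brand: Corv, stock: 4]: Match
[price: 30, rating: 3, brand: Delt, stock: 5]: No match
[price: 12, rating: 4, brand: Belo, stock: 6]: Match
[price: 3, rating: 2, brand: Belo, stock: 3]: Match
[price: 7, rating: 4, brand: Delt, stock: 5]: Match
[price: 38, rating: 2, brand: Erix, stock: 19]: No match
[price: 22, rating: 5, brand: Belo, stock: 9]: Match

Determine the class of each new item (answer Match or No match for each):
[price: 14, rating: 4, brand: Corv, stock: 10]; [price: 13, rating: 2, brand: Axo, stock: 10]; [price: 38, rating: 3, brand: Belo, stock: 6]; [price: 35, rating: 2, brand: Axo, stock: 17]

Match, Match, No match, No match

The rule appears to be: price ≤ 29.
[price: 14, rating: 4, brand: Corv, stock: 10] — price = 14, hence Match.
[price: 13, rating: 2, brand: Axo, stock: 10] — price = 13, hence Match.
[price: 38, rating: 3, brand: Belo, stock: 6] — price = 38, hence No match.
[price: 35, rating: 2, brand: Axo, stock: 17] — price = 35, hence No match.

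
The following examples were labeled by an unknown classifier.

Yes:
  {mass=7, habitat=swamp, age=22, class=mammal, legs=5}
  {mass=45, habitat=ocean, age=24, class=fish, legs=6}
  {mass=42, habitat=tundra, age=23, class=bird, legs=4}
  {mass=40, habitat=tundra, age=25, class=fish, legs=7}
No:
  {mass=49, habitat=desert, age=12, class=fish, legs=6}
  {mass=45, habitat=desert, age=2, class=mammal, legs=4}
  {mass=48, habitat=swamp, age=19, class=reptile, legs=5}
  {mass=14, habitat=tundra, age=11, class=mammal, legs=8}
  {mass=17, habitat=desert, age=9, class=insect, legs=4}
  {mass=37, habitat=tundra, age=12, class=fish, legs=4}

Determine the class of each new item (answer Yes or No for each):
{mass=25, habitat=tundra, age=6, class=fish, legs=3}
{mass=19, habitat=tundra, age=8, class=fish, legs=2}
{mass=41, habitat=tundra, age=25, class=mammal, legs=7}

No, No, Yes

The classifier is using: age ≥ 22.
{mass=25, habitat=tundra, age=6, class=fish, legs=3}: age = 6 — doesn't qualify, so No.
{mass=19, habitat=tundra, age=8, class=fish, legs=2}: age = 8 — doesn't qualify, so No.
{mass=41, habitat=tundra, age=25, class=mammal, legs=7}: age = 25 — passes, so Yes.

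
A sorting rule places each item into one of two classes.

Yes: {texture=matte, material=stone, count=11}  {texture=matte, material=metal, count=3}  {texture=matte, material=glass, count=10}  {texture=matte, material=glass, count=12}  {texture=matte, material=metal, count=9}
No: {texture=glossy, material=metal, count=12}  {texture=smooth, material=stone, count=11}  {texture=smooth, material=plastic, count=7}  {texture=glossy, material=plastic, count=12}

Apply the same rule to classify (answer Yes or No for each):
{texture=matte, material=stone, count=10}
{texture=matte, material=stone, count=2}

Yes, Yes

One predicate separates the groups cleanly: texture is matte.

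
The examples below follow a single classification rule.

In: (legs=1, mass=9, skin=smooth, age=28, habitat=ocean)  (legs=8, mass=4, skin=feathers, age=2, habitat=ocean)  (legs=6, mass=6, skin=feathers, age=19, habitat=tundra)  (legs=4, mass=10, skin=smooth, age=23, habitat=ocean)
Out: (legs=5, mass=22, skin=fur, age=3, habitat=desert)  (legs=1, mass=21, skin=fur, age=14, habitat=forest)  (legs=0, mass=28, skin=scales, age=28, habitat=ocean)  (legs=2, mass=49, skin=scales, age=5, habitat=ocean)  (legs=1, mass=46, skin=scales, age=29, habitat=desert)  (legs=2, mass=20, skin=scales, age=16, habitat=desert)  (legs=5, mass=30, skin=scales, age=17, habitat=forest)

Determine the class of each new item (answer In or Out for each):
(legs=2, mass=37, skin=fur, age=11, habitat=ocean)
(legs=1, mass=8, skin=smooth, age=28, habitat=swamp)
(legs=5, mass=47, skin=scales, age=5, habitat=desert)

Out, In, Out

All 'In' examples share one property — mass ≤ 10 — and every 'Out' example lacks it.
(legs=2, mass=37, skin=fur, age=11, habitat=ocean): mass = 37 — lacks this property, so Out.
(legs=1, mass=8, skin=smooth, age=28, habitat=swamp): mass = 8 — qualifies, so In.
(legs=5, mass=47, skin=scales, age=5, habitat=desert): mass = 47 — lacks this property, so Out.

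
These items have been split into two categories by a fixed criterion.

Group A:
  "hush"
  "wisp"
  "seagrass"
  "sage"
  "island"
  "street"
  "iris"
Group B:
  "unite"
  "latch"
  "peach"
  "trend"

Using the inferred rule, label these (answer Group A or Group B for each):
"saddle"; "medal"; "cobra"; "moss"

One predicate separates the groups cleanly: even length.
"saddle": length 6, checks out → Group A. "medal": length 5, does not fit → Group B. "cobra": length 5, does not fit → Group B. "moss": length 4, checks out → Group A.

Group A, Group B, Group B, Group A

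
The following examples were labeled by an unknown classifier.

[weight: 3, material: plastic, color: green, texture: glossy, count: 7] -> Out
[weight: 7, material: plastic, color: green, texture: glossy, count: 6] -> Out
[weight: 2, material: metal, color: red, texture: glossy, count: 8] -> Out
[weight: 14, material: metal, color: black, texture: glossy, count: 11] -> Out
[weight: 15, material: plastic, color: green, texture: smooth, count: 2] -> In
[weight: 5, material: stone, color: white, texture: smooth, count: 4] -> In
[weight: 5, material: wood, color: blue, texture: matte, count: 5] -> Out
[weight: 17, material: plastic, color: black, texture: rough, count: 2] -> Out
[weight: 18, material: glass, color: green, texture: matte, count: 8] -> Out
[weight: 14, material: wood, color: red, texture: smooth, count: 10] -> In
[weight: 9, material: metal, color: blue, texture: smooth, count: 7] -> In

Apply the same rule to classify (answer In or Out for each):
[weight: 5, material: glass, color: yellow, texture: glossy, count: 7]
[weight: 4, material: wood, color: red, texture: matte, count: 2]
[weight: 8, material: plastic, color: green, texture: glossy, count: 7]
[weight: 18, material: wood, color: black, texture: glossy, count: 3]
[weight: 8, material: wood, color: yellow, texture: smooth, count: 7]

Out, Out, Out, Out, In

The classifier is using: texture is smooth.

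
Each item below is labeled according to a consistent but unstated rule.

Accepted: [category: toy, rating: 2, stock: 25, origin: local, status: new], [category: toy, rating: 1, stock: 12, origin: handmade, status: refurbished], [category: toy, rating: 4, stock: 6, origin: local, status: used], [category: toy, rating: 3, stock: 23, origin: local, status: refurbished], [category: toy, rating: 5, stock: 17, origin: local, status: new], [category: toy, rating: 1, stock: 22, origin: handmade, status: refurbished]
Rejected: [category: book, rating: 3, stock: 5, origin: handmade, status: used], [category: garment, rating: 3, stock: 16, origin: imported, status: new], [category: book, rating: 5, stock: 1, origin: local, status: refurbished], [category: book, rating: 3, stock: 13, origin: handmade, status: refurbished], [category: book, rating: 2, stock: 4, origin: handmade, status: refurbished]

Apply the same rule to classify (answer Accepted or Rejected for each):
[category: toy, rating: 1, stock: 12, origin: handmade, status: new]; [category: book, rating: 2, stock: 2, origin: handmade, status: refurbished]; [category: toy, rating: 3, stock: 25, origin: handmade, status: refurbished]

Accepted, Rejected, Accepted

'Accepted' ⟺ category is toy.
Accepted: [category: toy, rating: 1, stock: 12, origin: handmade, status: new], since category is toy.
Rejected: [category: book, rating: 2, stock: 2, origin: handmade, status: refurbished], since category is book.
Accepted: [category: toy, rating: 3, stock: 25, origin: handmade, status: refurbished], since category is toy.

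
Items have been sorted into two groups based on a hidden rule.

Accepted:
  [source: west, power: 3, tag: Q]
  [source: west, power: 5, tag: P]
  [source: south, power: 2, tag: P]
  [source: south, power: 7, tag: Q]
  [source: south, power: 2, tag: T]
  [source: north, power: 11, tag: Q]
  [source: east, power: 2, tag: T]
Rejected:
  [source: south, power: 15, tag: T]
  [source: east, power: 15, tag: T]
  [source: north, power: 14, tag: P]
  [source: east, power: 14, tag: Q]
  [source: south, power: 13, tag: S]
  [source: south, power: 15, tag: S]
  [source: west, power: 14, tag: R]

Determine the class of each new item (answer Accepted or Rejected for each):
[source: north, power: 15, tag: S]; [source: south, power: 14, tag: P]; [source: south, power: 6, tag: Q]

Rejected, Rejected, Accepted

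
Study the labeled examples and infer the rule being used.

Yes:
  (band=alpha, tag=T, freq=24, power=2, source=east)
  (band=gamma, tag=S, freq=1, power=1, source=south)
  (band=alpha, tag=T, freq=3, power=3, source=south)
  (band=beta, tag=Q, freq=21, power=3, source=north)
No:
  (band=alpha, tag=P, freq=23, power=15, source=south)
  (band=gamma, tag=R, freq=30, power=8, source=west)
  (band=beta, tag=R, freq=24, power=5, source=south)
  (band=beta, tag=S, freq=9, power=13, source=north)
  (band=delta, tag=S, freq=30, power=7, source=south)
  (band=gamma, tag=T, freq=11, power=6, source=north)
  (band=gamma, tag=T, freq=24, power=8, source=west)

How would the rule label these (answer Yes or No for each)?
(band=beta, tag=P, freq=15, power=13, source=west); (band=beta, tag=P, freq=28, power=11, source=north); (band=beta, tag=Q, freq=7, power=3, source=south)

A rule that fits every label: power ≤ 3 — true of each 'Yes' example, false of each 'No' one.

No, No, Yes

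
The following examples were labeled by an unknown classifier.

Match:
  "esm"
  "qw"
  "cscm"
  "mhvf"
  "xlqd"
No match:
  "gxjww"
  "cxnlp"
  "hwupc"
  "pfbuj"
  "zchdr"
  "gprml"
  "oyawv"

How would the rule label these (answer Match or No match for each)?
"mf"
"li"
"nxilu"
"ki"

Match, Match, No match, Match

Every 'Match' example satisfies: length ≤ 4. None of the 'No match' examples do.
"mf": length 2 — satisfies this, so Match.
"li": length 2 — satisfies this, so Match.
"nxilu": length 5 — does not pass, so No match.
"ki": length 2 — satisfies this, so Match.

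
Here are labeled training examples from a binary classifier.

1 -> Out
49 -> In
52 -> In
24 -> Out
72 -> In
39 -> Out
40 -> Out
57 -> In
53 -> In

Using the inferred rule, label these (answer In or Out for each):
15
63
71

Out, In, In

The distinguishing property — at least 49 — holds for all the 'In' cases and none of the 'Out' cases.
Out: 15, since 15 < 49. In: 63, since 63 ≥ 49. In: 71, since 71 ≥ 49.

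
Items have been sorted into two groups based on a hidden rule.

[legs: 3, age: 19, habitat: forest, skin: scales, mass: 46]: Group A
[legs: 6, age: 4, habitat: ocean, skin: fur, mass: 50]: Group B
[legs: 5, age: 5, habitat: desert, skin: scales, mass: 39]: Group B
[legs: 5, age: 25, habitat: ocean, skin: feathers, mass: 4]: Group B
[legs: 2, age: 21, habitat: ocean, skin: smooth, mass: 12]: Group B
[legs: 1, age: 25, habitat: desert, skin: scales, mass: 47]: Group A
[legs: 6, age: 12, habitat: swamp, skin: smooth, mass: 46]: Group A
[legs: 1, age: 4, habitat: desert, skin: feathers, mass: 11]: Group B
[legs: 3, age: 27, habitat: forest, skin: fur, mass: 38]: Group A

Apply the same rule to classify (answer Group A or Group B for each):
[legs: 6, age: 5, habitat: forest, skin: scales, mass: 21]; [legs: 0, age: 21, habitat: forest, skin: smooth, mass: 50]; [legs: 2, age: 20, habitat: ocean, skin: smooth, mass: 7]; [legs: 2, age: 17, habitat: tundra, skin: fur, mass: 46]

A rule that fits every label: age ≥ 12 AND mass ≥ 38 — true of each 'Group A' example, false of each 'Group B' one.

Group B, Group A, Group B, Group A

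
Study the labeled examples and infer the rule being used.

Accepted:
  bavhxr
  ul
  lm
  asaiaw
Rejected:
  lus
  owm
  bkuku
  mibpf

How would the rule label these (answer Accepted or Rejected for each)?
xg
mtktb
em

Accepted, Rejected, Accepted

A rule that fits every label: even length — true of each 'Accepted' example, false of each 'Rejected' one.
xg: length 2 — passes, so Accepted.
mtktb: length 5 — fails the rule, so Rejected.
em: length 2 — passes, so Accepted.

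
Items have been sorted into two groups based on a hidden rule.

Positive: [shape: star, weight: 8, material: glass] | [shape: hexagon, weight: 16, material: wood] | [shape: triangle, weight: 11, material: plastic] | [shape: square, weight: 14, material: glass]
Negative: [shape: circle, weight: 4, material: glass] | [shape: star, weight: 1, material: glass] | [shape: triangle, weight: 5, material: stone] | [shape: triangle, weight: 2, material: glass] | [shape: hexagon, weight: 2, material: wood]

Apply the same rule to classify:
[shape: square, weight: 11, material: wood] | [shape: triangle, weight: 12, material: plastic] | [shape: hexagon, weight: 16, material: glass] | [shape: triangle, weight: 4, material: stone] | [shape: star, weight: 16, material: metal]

Rule: weight ≥ 8. This holds for each 'Positive' example and fails for each 'Negative' one.
[shape: square, weight: 11, material: wood] → weight = 11 → Positive.
[shape: triangle, weight: 12, material: plastic] → weight = 12 → Positive.
[shape: hexagon, weight: 16, material: glass] → weight = 16 → Positive.
[shape: triangle, weight: 4, material: stone] → weight = 4 → Negative.
[shape: star, weight: 16, material: metal] → weight = 16 → Positive.

Positive, Positive, Positive, Negative, Positive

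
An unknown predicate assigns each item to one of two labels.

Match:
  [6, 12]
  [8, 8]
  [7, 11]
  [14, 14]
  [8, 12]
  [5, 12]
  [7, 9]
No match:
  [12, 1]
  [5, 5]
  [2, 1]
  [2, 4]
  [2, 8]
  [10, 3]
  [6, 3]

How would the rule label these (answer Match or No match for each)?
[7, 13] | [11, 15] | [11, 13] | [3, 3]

Every 'Match' example satisfies: sum ≥ 16. None of the 'No match' examples do.

Match, Match, Match, No match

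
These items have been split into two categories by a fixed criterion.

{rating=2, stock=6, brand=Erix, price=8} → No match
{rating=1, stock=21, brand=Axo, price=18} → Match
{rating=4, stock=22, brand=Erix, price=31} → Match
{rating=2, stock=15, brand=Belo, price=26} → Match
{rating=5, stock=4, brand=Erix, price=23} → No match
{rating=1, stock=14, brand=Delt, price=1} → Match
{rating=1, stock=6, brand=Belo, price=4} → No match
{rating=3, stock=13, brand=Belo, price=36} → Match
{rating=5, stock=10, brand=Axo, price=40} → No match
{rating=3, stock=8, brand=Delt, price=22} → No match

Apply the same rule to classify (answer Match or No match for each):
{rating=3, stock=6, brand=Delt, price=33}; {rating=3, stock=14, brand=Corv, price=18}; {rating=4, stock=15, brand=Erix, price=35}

No match, Match, Match

All 'Match' examples share one property — stock ≥ 13 — and every 'No match' example lacks it.
{rating=3, stock=6, brand=Delt, price=33}: stock = 6, doesn't qualify → No match.
{rating=3, stock=14, brand=Corv, price=18}: stock = 14, has this property → Match.
{rating=4, stock=15, brand=Erix, price=35}: stock = 15, has this property → Match.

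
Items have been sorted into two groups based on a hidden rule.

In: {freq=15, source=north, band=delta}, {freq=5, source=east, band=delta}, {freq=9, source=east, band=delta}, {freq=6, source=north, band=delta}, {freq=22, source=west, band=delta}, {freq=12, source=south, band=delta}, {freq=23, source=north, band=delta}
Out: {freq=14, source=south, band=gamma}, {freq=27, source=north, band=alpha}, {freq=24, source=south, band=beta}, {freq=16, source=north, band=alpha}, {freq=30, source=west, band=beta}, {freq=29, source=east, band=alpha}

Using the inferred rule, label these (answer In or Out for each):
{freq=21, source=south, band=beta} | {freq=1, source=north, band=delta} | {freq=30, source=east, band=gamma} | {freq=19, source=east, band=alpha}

Out, In, Out, Out

One predicate separates the groups cleanly: band is delta.
{freq=21, source=south, band=beta}: Out (band is beta).
{freq=1, source=north, band=delta}: In (band is delta).
{freq=30, source=east, band=gamma}: Out (band is gamma).
{freq=19, source=east, band=alpha}: Out (band is alpha).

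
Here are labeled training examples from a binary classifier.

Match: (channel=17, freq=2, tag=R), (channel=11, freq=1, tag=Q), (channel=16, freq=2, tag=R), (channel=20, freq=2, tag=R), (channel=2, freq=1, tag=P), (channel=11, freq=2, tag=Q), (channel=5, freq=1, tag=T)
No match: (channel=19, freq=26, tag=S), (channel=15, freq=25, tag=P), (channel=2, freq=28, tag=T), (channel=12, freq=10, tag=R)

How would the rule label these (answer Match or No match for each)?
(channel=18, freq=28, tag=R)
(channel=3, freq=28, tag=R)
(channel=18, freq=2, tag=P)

No match, No match, Match

The pattern is that an item is 'Match' exactly when: freq ≤ 2.
(channel=18, freq=28, tag=R): freq = 28 — fails the rule, so No match. (channel=3, freq=28, tag=R): freq = 28 — fails the rule, so No match. (channel=18, freq=2, tag=P): freq = 2 — matches, so Match.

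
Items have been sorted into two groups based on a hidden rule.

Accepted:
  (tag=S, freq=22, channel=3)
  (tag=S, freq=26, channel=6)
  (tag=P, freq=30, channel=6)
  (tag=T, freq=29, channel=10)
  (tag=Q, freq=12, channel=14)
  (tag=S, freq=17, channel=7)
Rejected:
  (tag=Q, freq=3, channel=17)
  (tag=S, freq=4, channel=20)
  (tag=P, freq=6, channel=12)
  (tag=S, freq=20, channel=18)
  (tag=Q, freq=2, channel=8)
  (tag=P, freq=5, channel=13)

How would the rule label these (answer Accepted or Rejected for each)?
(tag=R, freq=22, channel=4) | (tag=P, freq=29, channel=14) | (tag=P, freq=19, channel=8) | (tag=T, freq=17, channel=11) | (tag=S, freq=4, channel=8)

Accepted, Accepted, Accepted, Accepted, Rejected

A rule that fits every label: freq ≥ 12 AND channel ≤ 14 — true of each 'Accepted' example, false of each 'Rejected' one.
(tag=R, freq=22, channel=4) — freq = 22, channel = 4, hence Accepted.
(tag=P, freq=29, channel=14) — freq = 29, channel = 14, hence Accepted.
(tag=P, freq=19, channel=8) — freq = 19, channel = 8, hence Accepted.
(tag=T, freq=17, channel=11) — freq = 17, channel = 11, hence Accepted.
(tag=S, freq=4, channel=8) — freq = 4, channel = 8, hence Rejected.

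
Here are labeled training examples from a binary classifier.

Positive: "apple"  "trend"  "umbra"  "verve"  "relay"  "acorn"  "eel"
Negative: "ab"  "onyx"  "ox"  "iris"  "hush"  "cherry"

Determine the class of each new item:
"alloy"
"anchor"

Comparing the two groups points to one rule — odd length.

Positive, Negative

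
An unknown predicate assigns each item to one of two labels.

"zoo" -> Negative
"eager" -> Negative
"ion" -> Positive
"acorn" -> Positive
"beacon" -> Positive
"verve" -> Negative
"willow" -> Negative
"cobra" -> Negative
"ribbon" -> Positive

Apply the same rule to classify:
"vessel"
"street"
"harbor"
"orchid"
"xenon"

Rule: contains 'n'. This holds for each 'Positive' example and fails for each 'Negative' one.
"vessel": no 'n', lacks this property → Negative. "street": no 'n', lacks this property → Negative. "harbor": no 'n', lacks this property → Negative. "orchid": no 'n', lacks this property → Negative. "xenon": has 'n', qualifies → Positive.

Negative, Negative, Negative, Negative, Positive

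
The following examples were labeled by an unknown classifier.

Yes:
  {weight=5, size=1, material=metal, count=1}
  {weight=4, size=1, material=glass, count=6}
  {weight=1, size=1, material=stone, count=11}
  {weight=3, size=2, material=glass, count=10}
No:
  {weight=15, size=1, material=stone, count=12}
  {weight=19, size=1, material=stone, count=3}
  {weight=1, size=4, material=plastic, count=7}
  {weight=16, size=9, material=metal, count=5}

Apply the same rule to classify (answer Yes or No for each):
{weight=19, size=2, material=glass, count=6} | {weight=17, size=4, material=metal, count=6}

No, No

One predicate separates the groups cleanly: weight ≤ 5 AND size ≤ 2.
{weight=19, size=2, material=glass, count=6}: weight = 19, size = 2 — does not satisfy this, so No. {weight=17, size=4, material=metal, count=6}: weight = 17, size = 4 — does not satisfy this, so No.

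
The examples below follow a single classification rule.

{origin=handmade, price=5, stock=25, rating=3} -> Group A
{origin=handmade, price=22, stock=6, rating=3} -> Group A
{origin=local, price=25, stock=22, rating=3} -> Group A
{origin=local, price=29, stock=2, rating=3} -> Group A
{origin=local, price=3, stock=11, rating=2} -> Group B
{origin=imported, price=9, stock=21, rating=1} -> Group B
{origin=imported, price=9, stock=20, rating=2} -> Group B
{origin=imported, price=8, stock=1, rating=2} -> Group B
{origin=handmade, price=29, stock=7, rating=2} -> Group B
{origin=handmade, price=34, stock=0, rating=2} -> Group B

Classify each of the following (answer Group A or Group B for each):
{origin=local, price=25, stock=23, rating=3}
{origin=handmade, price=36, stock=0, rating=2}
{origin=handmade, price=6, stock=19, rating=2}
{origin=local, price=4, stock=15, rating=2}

Group A, Group B, Group B, Group B

The simplest hypothesis consistent with all the labels is: rating = 3.
Group A: {origin=local, price=25, stock=23, rating=3}, since rating = 3.
Group B: {origin=handmade, price=36, stock=0, rating=2}, since rating = 2.
Group B: {origin=handmade, price=6, stock=19, rating=2}, since rating = 2.
Group B: {origin=local, price=4, stock=15, rating=2}, since rating = 2.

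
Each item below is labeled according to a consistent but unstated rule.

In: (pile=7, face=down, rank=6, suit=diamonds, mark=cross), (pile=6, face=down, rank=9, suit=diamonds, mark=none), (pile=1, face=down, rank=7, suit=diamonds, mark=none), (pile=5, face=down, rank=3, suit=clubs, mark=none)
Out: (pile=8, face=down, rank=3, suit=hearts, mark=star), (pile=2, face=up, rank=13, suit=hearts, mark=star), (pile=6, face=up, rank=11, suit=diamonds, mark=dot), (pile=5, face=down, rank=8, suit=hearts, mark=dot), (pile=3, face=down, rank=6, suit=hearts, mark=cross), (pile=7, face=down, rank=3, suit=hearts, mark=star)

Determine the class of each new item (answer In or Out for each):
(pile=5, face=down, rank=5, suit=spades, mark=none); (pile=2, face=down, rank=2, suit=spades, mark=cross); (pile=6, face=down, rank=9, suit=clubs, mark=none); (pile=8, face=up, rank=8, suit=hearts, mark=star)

'In' ⟺ suit is not hearts AND face is down.
(pile=5, face=down, rank=5, suit=spades, mark=none) — suit is spades, face is down, hence In. (pile=2, face=down, rank=2, suit=spades, mark=cross) — suit is spades, face is down, hence In. (pile=6, face=down, rank=9, suit=clubs, mark=none) — suit is clubs, face is down, hence In. (pile=8, face=up, rank=8, suit=hearts, mark=star) — suit is hearts, face is up, hence Out.

In, In, In, Out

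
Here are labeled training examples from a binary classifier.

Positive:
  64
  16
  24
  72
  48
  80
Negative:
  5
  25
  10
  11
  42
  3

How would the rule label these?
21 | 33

Negative, Negative

One predicate separates the groups cleanly: multiple of 4.
21 → 21 = 4·5 + 1 → Negative.
33 → 33 = 4·8 + 1 → Negative.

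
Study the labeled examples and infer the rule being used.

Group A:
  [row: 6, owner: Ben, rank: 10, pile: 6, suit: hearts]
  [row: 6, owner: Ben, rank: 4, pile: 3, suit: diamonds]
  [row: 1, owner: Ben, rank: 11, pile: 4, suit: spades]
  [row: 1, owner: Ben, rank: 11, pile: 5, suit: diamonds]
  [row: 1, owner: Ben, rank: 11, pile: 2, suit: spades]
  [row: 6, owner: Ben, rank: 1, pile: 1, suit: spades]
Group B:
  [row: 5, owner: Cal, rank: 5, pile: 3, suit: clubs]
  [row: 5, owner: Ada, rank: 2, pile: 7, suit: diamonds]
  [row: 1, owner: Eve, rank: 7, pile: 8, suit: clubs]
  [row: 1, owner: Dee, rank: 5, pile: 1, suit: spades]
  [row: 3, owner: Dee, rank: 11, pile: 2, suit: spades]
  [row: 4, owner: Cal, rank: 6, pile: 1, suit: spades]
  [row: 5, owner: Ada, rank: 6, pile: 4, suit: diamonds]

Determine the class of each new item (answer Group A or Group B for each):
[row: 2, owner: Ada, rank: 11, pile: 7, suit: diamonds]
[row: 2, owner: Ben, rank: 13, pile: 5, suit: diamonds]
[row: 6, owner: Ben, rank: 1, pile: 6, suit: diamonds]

Group B, Group A, Group A

'Group A' ⟺ owner is Ben.
[row: 2, owner: Ada, rank: 11, pile: 7, suit: diamonds] — owner is Ada, hence Group B. [row: 2, owner: Ben, rank: 13, pile: 5, suit: diamonds] — owner is Ben, hence Group A. [row: 6, owner: Ben, rank: 1, pile: 6, suit: diamonds] — owner is Ben, hence Group A.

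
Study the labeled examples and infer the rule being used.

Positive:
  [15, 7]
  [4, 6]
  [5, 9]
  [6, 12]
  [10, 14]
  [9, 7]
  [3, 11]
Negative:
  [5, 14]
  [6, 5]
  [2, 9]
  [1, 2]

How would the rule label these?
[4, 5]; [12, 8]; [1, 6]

Negative, Positive, Negative

The simplest hypothesis consistent with all the labels is: sum is even.
[4, 5]: 4+5 = 9, doesn't match → Negative.
[12, 8]: 12+8 = 20, has this property → Positive.
[1, 6]: 1+6 = 7, doesn't match → Negative.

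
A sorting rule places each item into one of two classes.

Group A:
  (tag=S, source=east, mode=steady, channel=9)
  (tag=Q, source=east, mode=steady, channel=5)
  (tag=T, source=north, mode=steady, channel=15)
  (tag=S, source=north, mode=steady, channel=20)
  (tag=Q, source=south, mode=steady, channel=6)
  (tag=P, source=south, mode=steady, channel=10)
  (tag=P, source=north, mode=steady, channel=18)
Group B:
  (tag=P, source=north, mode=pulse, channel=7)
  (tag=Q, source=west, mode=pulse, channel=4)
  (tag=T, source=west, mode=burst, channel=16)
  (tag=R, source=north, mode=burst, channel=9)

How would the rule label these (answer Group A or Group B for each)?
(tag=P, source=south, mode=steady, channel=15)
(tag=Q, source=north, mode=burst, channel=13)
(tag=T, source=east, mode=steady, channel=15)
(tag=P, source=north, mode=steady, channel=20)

Group A, Group B, Group A, Group A

Comparing the two groups points to one rule — mode is steady.
(tag=P, source=south, mode=steady, channel=15): mode is steady — satisfies this, so Group A. (tag=Q, source=north, mode=burst, channel=13): mode is burst — fails this test, so Group B. (tag=T, source=east, mode=steady, channel=15): mode is steady — satisfies this, so Group A. (tag=P, source=north, mode=steady, channel=20): mode is steady — satisfies this, so Group A.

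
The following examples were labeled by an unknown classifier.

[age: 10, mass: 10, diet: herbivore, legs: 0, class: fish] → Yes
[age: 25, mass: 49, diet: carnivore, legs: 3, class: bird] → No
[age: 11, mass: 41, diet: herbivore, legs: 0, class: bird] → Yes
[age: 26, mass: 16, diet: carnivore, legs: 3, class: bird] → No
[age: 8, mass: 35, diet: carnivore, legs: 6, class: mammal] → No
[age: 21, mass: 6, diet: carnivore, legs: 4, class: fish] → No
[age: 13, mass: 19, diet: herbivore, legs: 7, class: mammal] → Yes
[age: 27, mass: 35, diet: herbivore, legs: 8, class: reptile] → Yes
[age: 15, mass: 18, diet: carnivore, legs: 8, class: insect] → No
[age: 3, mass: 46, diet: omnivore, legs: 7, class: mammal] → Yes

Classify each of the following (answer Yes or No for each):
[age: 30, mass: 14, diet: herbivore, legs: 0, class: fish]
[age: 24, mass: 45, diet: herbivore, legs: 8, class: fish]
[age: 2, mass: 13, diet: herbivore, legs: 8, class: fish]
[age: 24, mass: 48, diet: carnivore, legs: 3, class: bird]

Rule: diet is not carnivore. This holds for each 'Yes' example and fails for each 'No' one.
[age: 30, mass: 14, diet: herbivore, legs: 0, class: fish] — diet is herbivore, hence Yes. [age: 24, mass: 45, diet: herbivore, legs: 8, class: fish] — diet is herbivore, hence Yes. [age: 2, mass: 13, diet: herbivore, legs: 8, class: fish] — diet is herbivore, hence Yes. [age: 24, mass: 48, diet: carnivore, legs: 3, class: bird] — diet is carnivore, hence No.

Yes, Yes, Yes, No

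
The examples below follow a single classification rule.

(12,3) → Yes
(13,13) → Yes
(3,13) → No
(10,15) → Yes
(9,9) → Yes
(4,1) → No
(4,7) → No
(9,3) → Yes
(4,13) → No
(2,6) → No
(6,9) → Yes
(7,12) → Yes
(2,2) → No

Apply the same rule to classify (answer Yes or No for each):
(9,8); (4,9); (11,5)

Yes, No, Yes

One predicate separates the groups cleanly: first ≥ 6.
(9,8): first 9 — has this property, so Yes. (4,9): first 4 — fails this test, so No. (11,5): first 11 — has this property, so Yes.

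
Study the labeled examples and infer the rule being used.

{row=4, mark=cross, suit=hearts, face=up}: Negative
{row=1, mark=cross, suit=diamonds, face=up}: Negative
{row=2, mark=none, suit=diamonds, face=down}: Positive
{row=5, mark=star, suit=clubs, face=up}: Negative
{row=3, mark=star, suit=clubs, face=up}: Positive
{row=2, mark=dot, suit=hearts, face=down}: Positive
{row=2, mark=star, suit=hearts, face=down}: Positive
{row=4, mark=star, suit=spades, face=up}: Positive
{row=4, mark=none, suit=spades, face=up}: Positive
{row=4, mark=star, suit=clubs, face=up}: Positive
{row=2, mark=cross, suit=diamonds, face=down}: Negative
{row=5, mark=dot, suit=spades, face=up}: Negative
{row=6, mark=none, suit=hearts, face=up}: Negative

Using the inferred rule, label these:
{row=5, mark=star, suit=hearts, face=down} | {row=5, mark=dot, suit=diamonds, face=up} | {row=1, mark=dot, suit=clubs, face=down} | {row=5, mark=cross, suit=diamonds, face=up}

The distinguishing property — mark is not cross AND row ≤ 4 — holds for all the 'Positive' cases and none of the 'Negative' cases.
Negative: {row=5, mark=star, suit=hearts, face=down}, since mark is star, row = 5.
Negative: {row=5, mark=dot, suit=diamonds, face=up}, since mark is dot, row = 5.
Positive: {row=1, mark=dot, suit=clubs, face=down}, since mark is dot, row = 1.
Negative: {row=5, mark=cross, suit=diamonds, face=up}, since mark is cross, row = 5.

Negative, Negative, Positive, Negative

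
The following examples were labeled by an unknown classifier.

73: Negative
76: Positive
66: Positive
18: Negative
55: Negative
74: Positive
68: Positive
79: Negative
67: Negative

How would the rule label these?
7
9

Negative, Negative

'Positive' ⟺ even AND at least 55.
7: 7 is odd, 7 < 55 — does not fit, so Negative. 9: 9 is odd, 9 < 55 — does not fit, so Negative.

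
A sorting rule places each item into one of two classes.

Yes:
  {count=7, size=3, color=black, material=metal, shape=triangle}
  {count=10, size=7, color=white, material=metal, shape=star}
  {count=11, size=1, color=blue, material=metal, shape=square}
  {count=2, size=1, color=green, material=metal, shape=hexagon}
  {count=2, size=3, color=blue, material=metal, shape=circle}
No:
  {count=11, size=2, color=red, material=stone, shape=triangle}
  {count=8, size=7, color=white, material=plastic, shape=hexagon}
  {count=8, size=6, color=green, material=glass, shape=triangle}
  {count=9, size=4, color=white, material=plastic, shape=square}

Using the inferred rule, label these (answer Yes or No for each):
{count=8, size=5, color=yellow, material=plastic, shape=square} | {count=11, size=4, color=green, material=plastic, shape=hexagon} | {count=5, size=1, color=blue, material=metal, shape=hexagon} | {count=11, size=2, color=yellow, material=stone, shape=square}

The classifier is using: material is metal.
{count=8, size=5, color=yellow, material=plastic, shape=square} → material is plastic → No.
{count=11, size=4, color=green, material=plastic, shape=hexagon} → material is plastic → No.
{count=5, size=1, color=blue, material=metal, shape=hexagon} → material is metal → Yes.
{count=11, size=2, color=yellow, material=stone, shape=square} → material is stone → No.

No, No, Yes, No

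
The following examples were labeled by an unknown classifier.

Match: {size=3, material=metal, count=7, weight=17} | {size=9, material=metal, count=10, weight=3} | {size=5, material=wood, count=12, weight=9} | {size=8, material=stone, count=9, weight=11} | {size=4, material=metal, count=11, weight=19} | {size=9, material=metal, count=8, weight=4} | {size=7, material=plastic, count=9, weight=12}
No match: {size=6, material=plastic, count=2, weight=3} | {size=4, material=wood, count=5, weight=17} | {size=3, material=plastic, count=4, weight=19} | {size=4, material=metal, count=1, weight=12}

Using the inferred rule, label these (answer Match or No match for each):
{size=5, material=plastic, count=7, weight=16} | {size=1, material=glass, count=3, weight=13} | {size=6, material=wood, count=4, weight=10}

Match, No match, No match

The simplest hypothesis consistent with all the labels is: count ≥ 7.
{size=5, material=plastic, count=7, weight=16} — count = 7, hence Match. {size=1, material=glass, count=3, weight=13} — count = 3, hence No match. {size=6, material=wood, count=4, weight=10} — count = 4, hence No match.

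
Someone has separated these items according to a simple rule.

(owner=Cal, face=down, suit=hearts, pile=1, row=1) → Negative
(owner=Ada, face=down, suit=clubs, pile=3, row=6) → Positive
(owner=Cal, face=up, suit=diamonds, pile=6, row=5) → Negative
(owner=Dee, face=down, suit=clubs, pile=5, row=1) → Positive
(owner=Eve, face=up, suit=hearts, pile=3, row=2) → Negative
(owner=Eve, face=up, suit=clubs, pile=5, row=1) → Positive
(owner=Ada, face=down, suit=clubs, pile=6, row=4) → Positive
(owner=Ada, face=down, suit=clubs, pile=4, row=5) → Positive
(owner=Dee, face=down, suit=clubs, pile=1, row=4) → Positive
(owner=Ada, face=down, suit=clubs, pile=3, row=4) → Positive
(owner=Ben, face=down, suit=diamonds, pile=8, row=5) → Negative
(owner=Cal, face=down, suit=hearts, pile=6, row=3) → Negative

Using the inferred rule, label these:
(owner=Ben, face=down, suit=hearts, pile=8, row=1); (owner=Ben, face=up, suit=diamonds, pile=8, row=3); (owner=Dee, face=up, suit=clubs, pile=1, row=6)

Negative, Negative, Positive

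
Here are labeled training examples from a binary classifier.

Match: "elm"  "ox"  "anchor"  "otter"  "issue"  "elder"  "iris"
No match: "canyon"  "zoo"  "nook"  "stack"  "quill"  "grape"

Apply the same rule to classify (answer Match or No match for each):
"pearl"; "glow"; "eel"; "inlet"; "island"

No match, No match, Match, Match, Match

The pattern is that an item is 'Match' exactly when: starts with a vowel.
"pearl": starts with 'p' — does not pass, so No match. "glow": starts with 'g' — does not pass, so No match. "eel": starts with 'e' — fits, so Match. "inlet": starts with 'i' — fits, so Match. "island": starts with 'i' — fits, so Match.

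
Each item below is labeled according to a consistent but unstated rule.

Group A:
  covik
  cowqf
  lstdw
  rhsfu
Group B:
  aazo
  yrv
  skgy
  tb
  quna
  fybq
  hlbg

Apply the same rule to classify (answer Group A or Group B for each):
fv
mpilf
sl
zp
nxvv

The pattern is that an item is 'Group A' exactly when: length 5.
fv: Group B (length 2).
mpilf: Group A (length 5).
sl: Group B (length 2).
zp: Group B (length 2).
nxvv: Group B (length 4).

Group B, Group A, Group B, Group B, Group B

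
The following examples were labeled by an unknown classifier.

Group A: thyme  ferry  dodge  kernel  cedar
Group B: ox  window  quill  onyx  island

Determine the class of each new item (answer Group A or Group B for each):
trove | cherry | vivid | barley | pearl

Group A, Group A, Group B, Group A, Group A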